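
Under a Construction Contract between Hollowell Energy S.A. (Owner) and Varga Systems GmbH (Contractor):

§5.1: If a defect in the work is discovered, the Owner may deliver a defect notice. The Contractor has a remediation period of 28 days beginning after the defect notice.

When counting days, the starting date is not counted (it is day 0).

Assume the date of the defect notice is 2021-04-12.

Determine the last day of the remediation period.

2021-05-10

The last day of the remediation period: 28 calendar days after 2021-04-12 is 2021-05-10.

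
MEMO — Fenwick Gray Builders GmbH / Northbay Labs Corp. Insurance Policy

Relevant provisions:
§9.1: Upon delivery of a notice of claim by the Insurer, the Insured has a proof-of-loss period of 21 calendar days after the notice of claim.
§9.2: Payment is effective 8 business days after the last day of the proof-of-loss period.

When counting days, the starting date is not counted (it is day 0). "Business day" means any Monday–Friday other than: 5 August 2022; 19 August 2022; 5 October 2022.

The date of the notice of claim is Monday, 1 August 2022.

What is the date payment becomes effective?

The last day of the proof-of-loss period: 21 calendar days after 1 August 2022 is 22 August 2022.
From Monday, 22 August 2022, 8 business days (Aug 23, Aug 24, Aug 25, Aug 26, Aug 29, Aug 30, Aug 31, Sep 1, skipping weekends) brings us to Thursday, 1 September 2022, which is the date payment becomes effective.

1 September 2022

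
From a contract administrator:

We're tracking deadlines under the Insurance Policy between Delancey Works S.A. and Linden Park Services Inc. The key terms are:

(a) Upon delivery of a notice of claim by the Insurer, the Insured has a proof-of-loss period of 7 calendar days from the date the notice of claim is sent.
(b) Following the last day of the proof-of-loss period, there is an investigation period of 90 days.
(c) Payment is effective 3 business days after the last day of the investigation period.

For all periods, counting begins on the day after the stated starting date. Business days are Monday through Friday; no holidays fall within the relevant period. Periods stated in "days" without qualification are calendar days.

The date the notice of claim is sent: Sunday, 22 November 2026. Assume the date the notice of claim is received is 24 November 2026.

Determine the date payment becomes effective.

3 March 2027

Adding 7 calendar days to 22 November 2026 gives 29 November 2026, which is the last day of the proof-of-loss period.
The last day of the investigation period: 29 November 2026 + 90 days = 27 February 2027.
The date payment becomes effective: counting 3 business days from Saturday, 27 February 2027 (Mar 1, Mar 2, Mar 3, skipping weekends) reaches Wednesday, 3 March 2027.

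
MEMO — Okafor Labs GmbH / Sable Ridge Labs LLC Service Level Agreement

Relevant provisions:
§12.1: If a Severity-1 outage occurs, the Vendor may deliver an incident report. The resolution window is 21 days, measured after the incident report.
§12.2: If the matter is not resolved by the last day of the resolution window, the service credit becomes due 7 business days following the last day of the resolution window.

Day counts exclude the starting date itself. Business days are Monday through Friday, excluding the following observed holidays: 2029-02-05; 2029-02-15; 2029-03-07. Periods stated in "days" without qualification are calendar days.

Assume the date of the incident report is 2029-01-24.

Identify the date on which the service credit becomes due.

Adding 21 calendar days to 2029-01-24 gives 2029-02-14, which is the last day of the resolution window.
The date on which the service credit becomes due: 7 business days after Wednesday, 2029-02-14, skipping weekends and the listed holiday on Feb 15 — Feb 16, Feb 19, Feb 20, Feb 21, Feb 22, Feb 23, Feb 26 — lands on Monday, 2029-02-26.

2029-02-26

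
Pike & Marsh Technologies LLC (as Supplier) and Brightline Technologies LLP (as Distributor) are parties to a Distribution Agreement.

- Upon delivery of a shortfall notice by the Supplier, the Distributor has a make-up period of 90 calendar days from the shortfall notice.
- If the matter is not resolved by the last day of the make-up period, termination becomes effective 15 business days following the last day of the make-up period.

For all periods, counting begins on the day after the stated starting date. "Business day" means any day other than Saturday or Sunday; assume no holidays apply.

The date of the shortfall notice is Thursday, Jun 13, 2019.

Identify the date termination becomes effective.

Oct 2, 2019

The last day of the make-up period: Jun 13, 2019 + 90 days = Sep 11, 2019.
The date termination becomes effective: 15 business days after Wednesday, Sep 11, 2019, skipping weekends — Sep 12, Sep 13, Sep 16, Sep 17, …, Sep 30, Oct 1, Oct 2 — lands on Wednesday, Oct 2, 2019.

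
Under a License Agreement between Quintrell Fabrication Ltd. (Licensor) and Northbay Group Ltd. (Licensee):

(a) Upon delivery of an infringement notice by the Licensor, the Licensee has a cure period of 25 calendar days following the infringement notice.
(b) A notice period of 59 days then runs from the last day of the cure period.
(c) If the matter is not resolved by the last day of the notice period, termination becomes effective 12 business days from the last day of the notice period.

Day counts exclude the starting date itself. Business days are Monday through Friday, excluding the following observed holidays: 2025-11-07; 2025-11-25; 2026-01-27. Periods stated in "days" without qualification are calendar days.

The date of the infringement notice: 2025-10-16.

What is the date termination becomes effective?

Adding 25 calendar days to 2025-10-16 gives 2025-11-10, which is the last day of the cure period.
Adding 59 calendar days to 2025-11-10 gives 2026-01-08, which is the last day of the notice period.
The date termination becomes effective: counting 12 business days from Thursday, 2026-01-08 (Jan 9, Jan 12, Jan 13, Jan 14, …, Jan 22, Jan 23, Jan 26, skipping weekends) reaches Monday, 2026-01-26.

2026-01-26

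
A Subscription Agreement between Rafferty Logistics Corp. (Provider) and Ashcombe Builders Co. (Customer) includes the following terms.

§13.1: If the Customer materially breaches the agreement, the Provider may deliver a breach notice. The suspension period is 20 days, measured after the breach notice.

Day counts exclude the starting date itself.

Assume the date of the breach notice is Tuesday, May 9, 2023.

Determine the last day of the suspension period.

The last day of the suspension period: 20 calendar days after May 9, 2023 is May 29, 2023.

May 29, 2023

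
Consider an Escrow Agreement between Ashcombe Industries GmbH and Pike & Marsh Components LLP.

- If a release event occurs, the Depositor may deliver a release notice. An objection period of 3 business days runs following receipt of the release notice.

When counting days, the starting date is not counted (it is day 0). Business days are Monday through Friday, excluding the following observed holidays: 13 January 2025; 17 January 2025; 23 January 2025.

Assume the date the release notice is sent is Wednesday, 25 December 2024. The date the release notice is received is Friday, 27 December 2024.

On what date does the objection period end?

The last day of the objection period: counting 3 business days from Friday, 27 December 2024 (Dec 30, Dec 31, Jan 1, skipping weekends) reaches Wednesday, 1 January 2025.

1 January 2025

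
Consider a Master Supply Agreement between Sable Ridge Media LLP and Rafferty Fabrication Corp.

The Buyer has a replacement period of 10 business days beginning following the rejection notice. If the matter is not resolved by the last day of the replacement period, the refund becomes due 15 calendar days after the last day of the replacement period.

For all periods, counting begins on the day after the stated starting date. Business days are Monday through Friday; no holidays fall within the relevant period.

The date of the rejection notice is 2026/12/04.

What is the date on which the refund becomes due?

2027/01/02

The last day of the replacement period: counting 10 business days from Friday, 2026/12/04 (Dec 7, Dec 8, Dec 9, Dec 10, Dec 11, Dec 14, Dec 15, Dec 16, Dec 17, Dec 18, skipping weekends) reaches Friday, 2026/12/18.
The date on which the refund becomes due: 15 calendar days after 2026/12/18 is 2027/01/02.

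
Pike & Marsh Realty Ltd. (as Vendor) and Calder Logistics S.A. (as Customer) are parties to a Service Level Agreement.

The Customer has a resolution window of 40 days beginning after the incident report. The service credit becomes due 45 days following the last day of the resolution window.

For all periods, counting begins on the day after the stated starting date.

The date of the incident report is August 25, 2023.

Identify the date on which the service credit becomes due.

Adding 40 calendar days to August 25, 2023 gives October 4, 2023, which is the last day of the resolution window.
The date on which the service credit becomes due: 45 calendar days after October 4, 2023 is November 18, 2023.

November 18, 2023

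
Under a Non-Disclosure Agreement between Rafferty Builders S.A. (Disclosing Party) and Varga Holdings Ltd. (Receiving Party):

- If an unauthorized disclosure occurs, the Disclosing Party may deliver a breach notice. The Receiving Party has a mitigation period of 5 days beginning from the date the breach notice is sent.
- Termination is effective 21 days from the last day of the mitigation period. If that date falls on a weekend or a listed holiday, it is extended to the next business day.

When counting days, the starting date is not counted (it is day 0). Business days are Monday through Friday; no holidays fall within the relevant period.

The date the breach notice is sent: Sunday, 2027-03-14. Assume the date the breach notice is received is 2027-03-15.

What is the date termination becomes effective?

2027-04-09

The last day of the mitigation period: 5 calendar days after 2027-03-14 is 2027-03-19.
The date termination becomes effective: 2027-03-19 + 21 days = 2027-04-09. 2027-04-09 is a Friday, so no roll-forward applies.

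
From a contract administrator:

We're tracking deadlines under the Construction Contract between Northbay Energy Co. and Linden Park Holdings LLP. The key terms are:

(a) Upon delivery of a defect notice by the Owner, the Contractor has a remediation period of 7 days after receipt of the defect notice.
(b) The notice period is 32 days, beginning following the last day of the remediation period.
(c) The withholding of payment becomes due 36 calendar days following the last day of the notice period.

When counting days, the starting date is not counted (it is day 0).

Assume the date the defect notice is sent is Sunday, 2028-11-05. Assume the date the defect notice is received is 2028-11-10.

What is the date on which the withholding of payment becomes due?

Adding 7 calendar days to 2028-11-10 gives 2028-11-17, which is the last day of the remediation period.
The last day of the notice period: 2028-11-17 + 32 days = 2028-12-19.
The date on which the withholding of payment becomes due: 36 calendar days after 2028-12-19 is 2029-01-24.

2029-01-24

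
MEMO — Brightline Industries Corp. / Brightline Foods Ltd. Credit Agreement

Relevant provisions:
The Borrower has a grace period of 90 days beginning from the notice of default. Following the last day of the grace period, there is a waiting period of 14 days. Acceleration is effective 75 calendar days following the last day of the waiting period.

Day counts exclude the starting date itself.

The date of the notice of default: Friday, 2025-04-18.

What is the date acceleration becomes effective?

The last day of the grace period: 2025-04-18 + 90 days = 2025-07-17.
The last day of the waiting period: 14 calendar days after 2025-07-17 is 2025-07-31.
The date acceleration becomes effective: 75 calendar days after 2025-07-31 is 2025-10-14.

2025-10-14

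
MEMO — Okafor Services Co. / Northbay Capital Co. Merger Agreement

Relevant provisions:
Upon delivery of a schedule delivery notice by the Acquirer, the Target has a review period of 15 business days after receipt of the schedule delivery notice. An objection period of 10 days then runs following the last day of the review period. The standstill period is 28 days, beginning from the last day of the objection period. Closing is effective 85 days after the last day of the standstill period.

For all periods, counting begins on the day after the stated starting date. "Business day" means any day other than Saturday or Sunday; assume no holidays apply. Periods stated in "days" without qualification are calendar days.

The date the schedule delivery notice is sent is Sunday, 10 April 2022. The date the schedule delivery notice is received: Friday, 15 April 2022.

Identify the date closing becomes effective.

The last day of the review period: counting 15 business days from Friday, 15 April 2022 (Apr 18, Apr 19, Apr 20, Apr 21, …, May 4, May 5, May 6, skipping weekends) reaches Friday, 6 May 2022.
The last day of the objection period: 10 calendar days after 6 May 2022 is 16 May 2022.
The last day of the standstill period: 28 calendar days after 16 May 2022 is 13 June 2022.
The date closing becomes effective: 13 June 2022 + 85 days = 6 September 2022.

6 September 2022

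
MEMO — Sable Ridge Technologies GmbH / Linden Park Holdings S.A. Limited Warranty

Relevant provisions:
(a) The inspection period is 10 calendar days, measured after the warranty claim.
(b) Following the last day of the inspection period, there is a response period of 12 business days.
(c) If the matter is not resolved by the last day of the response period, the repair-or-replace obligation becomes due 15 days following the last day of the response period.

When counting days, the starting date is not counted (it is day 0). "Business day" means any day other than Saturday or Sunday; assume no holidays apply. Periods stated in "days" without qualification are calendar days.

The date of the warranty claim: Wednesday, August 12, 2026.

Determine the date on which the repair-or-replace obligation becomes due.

September 23, 2026

The last day of the inspection period: August 12, 2026 + 10 days = August 22, 2026.
The last day of the response period: counting 12 business days from Saturday, August 22, 2026 (Aug 24, Aug 25, Aug 26, Aug 27, …, Sep 4, Sep 7, Sep 8, skipping weekends) reaches Tuesday, September 8, 2026.
The date on which the repair-or-replace obligation becomes due: 15 calendar days after September 8, 2026 is September 23, 2026.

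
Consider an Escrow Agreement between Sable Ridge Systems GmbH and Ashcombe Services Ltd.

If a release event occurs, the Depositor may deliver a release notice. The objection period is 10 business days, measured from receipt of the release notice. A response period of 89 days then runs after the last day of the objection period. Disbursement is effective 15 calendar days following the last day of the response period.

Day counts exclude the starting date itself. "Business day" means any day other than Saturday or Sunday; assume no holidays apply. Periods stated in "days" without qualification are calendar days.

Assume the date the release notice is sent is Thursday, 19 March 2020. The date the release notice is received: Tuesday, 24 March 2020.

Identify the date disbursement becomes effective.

20 July 2020

The last day of the objection period: counting 10 business days from Tuesday, 24 March 2020 (Mar 25, Mar 26, Mar 27, Mar 30, Mar 31, Apr 1, Apr 2, Apr 3, Apr 6, Apr 7, skipping weekends) reaches Tuesday, 7 April 2020.
The last day of the response period: 89 calendar days after 7 April 2020 is 5 July 2020.
Adding 15 calendar days to 5 July 2020 gives 20 July 2020, which is the date disbursement becomes effective.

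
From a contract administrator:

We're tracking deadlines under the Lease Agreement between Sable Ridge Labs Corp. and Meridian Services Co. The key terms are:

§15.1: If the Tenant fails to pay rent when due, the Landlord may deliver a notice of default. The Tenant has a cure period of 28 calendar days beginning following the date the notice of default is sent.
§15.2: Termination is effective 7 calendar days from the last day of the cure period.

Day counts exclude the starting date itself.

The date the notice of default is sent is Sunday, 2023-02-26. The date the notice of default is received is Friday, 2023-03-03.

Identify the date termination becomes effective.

Adding 28 calendar days to 2023-02-26 gives 2023-03-26, which is the last day of the cure period.
Adding 7 calendar days to 2023-03-26 gives 2023-04-02, which is the date termination becomes effective.

2023-04-02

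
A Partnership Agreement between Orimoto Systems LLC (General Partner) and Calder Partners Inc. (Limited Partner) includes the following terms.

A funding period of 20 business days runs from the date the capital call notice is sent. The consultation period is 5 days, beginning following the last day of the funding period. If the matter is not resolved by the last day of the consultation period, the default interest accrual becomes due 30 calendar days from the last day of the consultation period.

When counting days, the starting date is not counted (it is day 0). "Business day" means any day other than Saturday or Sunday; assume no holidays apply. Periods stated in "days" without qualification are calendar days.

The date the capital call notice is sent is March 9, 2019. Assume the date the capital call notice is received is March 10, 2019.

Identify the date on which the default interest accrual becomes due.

From Saturday, March 9, 2019, 20 business days (Mar 11, Mar 12, Mar 13, Mar 14, …, Apr 3, Apr 4, Apr 5, skipping weekends) brings us to Friday, April 5, 2019, which is the last day of the funding period.
The last day of the consultation period: April 5, 2019 + 5 days = April 10, 2019.
The date on which the default interest accrual becomes due: April 10, 2019 + 30 days = May 10, 2019.

May 10, 2019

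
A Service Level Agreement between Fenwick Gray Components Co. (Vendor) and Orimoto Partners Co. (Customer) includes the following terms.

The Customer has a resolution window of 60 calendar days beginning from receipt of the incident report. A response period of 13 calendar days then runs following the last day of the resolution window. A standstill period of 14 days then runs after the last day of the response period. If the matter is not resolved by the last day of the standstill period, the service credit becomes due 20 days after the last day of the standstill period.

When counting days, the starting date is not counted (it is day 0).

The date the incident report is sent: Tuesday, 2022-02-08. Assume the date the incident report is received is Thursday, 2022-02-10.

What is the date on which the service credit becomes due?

Adding 60 calendar days to 2022-02-10 gives 2022-04-11, which is the last day of the resolution window.
Adding 13 calendar days to 2022-04-11 gives 2022-04-24, which is the last day of the response period.
Adding 14 calendar days to 2022-04-24 gives 2022-05-08, which is the last day of the standstill period.
The date on which the service credit becomes due: 2022-05-08 + 20 days = 2022-05-28.

2022-05-28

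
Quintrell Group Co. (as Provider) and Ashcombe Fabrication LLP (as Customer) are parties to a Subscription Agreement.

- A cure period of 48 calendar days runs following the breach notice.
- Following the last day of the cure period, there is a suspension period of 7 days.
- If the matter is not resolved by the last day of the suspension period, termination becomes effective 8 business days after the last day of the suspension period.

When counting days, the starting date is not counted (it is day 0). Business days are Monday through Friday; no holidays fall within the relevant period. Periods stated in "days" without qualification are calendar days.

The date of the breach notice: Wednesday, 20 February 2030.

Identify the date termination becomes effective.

26 April 2030

Adding 48 calendar days to 20 February 2030 gives 9 April 2030, which is the last day of the cure period.
Adding 7 calendar days to 9 April 2030 gives 16 April 2030, which is the last day of the suspension period.
From Tuesday, 16 April 2030, 8 business days (Apr 17, Apr 18, Apr 19, Apr 22, Apr 23, Apr 24, Apr 25, Apr 26, skipping weekends) brings us to Friday, 26 April 2030, which is the date termination becomes effective.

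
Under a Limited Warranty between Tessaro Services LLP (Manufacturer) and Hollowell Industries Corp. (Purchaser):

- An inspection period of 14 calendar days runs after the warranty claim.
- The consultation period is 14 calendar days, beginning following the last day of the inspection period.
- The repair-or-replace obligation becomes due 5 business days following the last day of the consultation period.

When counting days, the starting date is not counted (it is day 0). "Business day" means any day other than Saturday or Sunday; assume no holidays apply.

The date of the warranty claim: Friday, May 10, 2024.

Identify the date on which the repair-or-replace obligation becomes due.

June 14, 2024

The last day of the inspection period: May 10, 2024 + 14 days = May 24, 2024.
The last day of the consultation period: May 24, 2024 + 14 days = June 7, 2024.
The date on which the repair-or-replace obligation becomes due: 5 business days after Friday, June 7, 2024, skipping weekends — Jun 10, Jun 11, Jun 12, Jun 13, Jun 14 — lands on Friday, June 14, 2024.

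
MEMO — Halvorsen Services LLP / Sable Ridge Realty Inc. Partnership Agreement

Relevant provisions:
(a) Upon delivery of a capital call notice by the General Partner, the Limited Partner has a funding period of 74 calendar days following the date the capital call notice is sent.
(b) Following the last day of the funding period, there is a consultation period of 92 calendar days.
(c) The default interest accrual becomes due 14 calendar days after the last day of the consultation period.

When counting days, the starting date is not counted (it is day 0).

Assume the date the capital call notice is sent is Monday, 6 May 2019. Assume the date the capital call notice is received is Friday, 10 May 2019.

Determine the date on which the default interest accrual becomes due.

Adding 74 calendar days to 6 May 2019 gives 19 July 2019, which is the last day of the funding period.
The last day of the consultation period: 92 calendar days after 19 July 2019 is 19 October 2019.
The date on which the default interest accrual becomes due: 19 October 2019 + 14 days = 2 November 2019.

2 November 2019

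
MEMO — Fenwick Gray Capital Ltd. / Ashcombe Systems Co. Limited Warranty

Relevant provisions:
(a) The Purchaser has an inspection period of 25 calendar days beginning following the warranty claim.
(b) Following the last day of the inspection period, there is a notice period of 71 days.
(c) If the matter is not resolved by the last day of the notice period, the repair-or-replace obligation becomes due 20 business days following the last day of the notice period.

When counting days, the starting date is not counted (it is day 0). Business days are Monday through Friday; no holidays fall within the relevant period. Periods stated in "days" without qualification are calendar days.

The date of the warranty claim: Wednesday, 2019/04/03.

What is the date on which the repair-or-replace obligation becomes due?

The last day of the inspection period: 25 calendar days after 2019/04/03 is 2019/04/28.
The last day of the notice period: 71 calendar days after 2019/04/28 is 2019/07/08.
The date on which the repair-or-replace obligation becomes due: 20 business days after Monday, 2019/07/08, skipping weekends — Jul 9, Jul 10, Jul 11, Jul 12, …, Aug 1, Aug 2, Aug 5 — lands on Monday, 2019/08/05.

2019/08/05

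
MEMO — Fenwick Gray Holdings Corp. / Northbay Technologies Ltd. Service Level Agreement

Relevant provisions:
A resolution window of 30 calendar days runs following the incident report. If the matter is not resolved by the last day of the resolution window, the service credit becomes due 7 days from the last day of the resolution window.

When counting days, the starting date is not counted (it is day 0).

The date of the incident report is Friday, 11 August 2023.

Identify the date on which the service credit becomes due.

17 September 2023

The last day of the resolution window: 30 calendar days after 11 August 2023 is 10 September 2023.
The date on which the service credit becomes due: 7 calendar days after 10 September 2023 is 17 September 2023.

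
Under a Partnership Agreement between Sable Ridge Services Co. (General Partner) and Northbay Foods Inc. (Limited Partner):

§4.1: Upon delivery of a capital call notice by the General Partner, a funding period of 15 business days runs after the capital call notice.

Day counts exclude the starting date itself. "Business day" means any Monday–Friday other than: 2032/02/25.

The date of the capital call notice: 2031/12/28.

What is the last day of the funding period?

The last day of the funding period: 15 business days after Sunday, 2031/12/28, skipping weekends — Dec 29, Dec 30, Dec 31, Jan 1, …, Jan 14, Jan 15, Jan 16 — lands on Friday, 2032/01/16.

2032/01/16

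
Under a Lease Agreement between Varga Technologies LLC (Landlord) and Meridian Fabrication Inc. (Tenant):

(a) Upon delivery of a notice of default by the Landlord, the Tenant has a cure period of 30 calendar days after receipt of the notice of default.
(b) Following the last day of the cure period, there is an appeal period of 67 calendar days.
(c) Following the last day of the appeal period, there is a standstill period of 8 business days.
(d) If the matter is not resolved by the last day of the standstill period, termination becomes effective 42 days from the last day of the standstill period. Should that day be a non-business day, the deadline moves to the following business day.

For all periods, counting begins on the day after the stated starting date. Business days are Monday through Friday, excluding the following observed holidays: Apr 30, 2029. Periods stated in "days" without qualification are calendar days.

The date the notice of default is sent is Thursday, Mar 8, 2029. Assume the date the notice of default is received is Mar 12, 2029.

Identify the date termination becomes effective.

Adding 30 calendar days to Mar 12, 2029 gives Apr 11, 2029, which is the last day of the cure period.
Adding 67 calendar days to Apr 11, 2029 gives Jun 17, 2029, which is the last day of the appeal period.
The last day of the standstill period: 8 business days after Sunday, Jun 17, 2029, skipping weekends — Jun 18, Jun 19, Jun 20, Jun 21, Jun 22, Jun 25, Jun 26, Jun 27 — lands on Wednesday, Jun 27, 2029.
The date termination becomes effective: 42 calendar days after Jun 27, 2029 is Aug 8, 2029. Aug 8, 2029 is a Wednesday and is not a listed holiday, so no roll-forward applies.

Aug 8, 2029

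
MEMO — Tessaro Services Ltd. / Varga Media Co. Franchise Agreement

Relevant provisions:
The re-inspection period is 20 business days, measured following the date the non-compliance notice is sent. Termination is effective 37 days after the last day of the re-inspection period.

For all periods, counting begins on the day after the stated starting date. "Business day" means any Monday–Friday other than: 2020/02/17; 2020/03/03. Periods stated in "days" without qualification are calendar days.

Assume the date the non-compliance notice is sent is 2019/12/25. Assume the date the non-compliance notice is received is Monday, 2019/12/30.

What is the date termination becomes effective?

The last day of the re-inspection period: counting 20 business days from Wednesday, 2019/12/25 (Dec 26, Dec 27, Dec 30, Dec 31, …, Jan 20, Jan 21, Jan 22, skipping weekends) reaches Wednesday, 2020/01/22.
The date termination becomes effective: 37 calendar days after 2020/01/22 is 2020/02/28.

2020/02/28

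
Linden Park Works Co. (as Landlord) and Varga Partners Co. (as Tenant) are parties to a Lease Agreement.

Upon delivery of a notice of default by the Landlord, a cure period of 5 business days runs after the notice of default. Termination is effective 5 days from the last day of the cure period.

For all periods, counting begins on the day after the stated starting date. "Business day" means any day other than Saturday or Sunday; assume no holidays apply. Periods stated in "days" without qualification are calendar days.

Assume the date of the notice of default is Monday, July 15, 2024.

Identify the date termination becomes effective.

July 27, 2024

The last day of the cure period: 5 business days after Monday, July 15, 2024, skipping weekends — Jul 16, Jul 17, Jul 18, Jul 19, Jul 22 — lands on Monday, July 22, 2024.
The date termination becomes effective: 5 calendar days after July 22, 2024 is July 27, 2024.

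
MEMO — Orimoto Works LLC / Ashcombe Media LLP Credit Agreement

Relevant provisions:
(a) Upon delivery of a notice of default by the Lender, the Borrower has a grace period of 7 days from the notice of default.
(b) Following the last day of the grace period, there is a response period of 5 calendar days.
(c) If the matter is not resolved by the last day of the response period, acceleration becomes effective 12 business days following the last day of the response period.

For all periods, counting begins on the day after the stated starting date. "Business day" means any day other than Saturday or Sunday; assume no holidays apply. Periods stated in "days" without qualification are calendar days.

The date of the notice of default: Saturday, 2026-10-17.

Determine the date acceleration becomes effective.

Adding 7 calendar days to 2026-10-17 gives 2026-10-24, which is the last day of the grace period.
The last day of the response period: 2026-10-24 + 5 days = 2026-10-29.
The date acceleration becomes effective: counting 12 business days from Thursday, 2026-10-29 (Oct 30, Nov 2, Nov 3, Nov 4, …, Nov 12, Nov 13, Nov 16, skipping weekends) reaches Monday, 2026-11-16.

2026-11-16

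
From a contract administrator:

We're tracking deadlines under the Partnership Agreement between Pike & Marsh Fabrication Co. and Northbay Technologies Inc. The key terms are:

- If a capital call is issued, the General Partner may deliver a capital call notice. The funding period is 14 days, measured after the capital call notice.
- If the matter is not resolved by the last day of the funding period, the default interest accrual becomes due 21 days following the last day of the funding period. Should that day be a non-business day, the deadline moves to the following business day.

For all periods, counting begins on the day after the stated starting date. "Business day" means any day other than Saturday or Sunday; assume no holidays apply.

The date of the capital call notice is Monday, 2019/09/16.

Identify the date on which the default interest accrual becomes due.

2019/10/21

The last day of the funding period: 2019/09/16 + 14 days = 2019/09/30.
The date on which the default interest accrual becomes due: 21 calendar days after 2019/09/30 is 2019/10/21. 2019/10/21 is a Monday, so no roll-forward applies.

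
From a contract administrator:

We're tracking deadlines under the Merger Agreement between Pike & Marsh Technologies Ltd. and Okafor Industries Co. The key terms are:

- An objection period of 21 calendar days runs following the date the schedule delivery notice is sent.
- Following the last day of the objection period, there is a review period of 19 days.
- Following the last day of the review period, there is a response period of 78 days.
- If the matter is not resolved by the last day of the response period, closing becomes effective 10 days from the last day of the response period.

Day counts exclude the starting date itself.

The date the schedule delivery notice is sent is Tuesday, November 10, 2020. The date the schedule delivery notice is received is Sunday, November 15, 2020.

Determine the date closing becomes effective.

The last day of the objection period: November 10, 2020 + 21 days = December 1, 2020.
The last day of the review period: December 1, 2020 + 19 days = December 20, 2020.
Adding 78 calendar days to December 20, 2020 gives March 8, 2021, which is the last day of the response period.
The date closing becomes effective: 10 calendar days after March 8, 2021 is March 18, 2021.

March 18, 2021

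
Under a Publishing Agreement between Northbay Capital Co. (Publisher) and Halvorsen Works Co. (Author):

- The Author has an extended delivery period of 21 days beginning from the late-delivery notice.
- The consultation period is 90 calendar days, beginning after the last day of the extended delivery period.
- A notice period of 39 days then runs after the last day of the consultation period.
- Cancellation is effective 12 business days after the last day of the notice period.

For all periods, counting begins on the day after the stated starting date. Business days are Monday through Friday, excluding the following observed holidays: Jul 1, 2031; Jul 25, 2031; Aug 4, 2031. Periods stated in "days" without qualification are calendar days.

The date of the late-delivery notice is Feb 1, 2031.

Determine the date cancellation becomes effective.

Adding 21 calendar days to Feb 1, 2031 gives Feb 22, 2031, which is the last day of the extended delivery period.
The last day of the consultation period: Feb 22, 2031 + 90 days = May 23, 2031.
The last day of the notice period: 39 calendar days after May 23, 2031 is Jul 1, 2031.
From Tuesday, Jul 1, 2031, 12 business days (Jul 2, Jul 3, Jul 4, Jul 7, …, Jul 15, Jul 16, Jul 17, skipping weekends) brings us to Thursday, Jul 17, 2031, which is the date cancellation becomes effective.

Jul 17, 2031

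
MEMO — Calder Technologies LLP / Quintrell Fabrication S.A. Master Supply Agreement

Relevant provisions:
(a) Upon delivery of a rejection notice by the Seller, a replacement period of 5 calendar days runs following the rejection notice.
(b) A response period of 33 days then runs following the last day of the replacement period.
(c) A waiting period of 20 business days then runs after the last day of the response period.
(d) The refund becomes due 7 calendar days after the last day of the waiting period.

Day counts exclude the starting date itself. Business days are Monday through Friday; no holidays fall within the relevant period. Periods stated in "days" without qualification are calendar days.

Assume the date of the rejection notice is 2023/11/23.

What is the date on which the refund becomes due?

2024/02/02

The last day of the replacement period: 5 calendar days after 2023/11/23 is 2023/11/28.
The last day of the response period: 33 calendar days after 2023/11/28 is 2023/12/31.
The last day of the waiting period: counting 20 business days from Sunday, 2023/12/31 (Jan 1, Jan 2, Jan 3, Jan 4, …, Jan 24, Jan 25, Jan 26, skipping weekends) reaches Friday, 2024/01/26.
The date on which the refund becomes due: 2024/01/26 + 7 days = 2024/02/02.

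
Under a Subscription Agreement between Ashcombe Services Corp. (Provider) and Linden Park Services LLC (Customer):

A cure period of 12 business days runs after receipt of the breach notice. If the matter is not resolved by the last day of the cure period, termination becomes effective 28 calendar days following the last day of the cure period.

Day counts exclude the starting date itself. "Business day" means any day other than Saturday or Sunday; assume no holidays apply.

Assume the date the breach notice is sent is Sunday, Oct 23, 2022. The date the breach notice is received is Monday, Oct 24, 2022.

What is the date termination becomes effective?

Dec 7, 2022

From Monday, Oct 24, 2022, 12 business days (Oct 25, Oct 26, Oct 27, Oct 28, …, Nov 7, Nov 8, Nov 9, skipping weekends) brings us to Wednesday, Nov 9, 2022, which is the last day of the cure period.
Adding 28 calendar days to Nov 9, 2022 gives Dec 7, 2022, which is the date termination becomes effective.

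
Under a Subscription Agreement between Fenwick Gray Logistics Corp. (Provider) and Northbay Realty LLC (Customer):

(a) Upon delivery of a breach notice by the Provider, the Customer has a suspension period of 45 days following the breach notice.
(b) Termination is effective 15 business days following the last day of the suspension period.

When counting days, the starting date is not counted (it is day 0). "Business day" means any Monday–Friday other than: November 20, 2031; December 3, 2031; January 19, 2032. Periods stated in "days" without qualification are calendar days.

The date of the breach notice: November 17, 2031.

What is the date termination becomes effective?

The last day of the suspension period: 45 calendar days after November 17, 2031 is January 1, 2032.
From Thursday, January 1, 2032, 15 business days (Jan 2, Jan 5, Jan 6, Jan 7, …, Jan 21, Jan 22, Jan 23, skipping weekends and the listed holiday on Jan 19) brings us to Friday, January 23, 2032, which is the date termination becomes effective.

January 23, 2032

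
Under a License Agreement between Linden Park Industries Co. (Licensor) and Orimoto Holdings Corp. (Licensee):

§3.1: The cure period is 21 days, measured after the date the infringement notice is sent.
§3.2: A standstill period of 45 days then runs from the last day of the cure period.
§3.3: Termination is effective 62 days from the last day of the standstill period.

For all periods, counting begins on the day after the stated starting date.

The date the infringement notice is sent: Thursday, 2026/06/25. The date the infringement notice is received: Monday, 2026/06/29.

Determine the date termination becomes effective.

2026/10/31

The last day of the cure period: 2026/06/25 + 21 days = 2026/07/16.
Adding 45 calendar days to 2026/07/16 gives 2026/08/30, which is the last day of the standstill period.
The date termination becomes effective: 62 calendar days after 2026/08/30 is 2026/10/31.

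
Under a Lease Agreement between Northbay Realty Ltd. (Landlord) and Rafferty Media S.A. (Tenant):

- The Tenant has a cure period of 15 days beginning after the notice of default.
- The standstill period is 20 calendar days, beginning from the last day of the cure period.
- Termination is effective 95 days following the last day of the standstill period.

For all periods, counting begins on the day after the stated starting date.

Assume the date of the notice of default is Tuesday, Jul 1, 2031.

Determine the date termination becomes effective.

The last day of the cure period: 15 calendar days after Jul 1, 2031 is Jul 16, 2031.
Adding 20 calendar days to Jul 16, 2031 gives Aug 5, 2031, which is the last day of the standstill period.
The date termination becomes effective: 95 calendar days after Aug 5, 2031 is Nov 8, 2031.

Nov 8, 2031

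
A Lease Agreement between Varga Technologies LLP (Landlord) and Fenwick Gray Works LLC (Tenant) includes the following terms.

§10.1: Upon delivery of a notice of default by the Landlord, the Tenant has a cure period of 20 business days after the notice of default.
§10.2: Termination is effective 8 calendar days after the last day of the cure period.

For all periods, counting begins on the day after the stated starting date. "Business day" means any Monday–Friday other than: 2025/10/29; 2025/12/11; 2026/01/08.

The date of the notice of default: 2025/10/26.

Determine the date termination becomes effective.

The last day of the cure period: 20 business days after Sunday, 2025/10/26, skipping weekends and the listed holiday on Oct 29 — Oct 27, Oct 28, Oct 30, Oct 31, …, Nov 20, Nov 21, Nov 24 — lands on Monday, 2025/11/24.
Adding 8 calendar days to 2025/11/24 gives 2025/12/02, which is the date termination becomes effective.

2025/12/02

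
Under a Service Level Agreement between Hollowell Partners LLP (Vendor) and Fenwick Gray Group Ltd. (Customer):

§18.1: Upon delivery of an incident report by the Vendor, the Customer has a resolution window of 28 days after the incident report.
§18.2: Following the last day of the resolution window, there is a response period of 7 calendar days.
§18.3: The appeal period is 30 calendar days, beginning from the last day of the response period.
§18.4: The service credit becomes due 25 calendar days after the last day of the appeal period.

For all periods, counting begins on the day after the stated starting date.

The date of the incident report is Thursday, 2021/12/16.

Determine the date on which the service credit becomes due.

The last day of the resolution window: 2021/12/16 + 28 days = 2022/01/13.
The last day of the response period: 7 calendar days after 2022/01/13 is 2022/01/20.
The last day of the appeal period: 30 calendar days after 2022/01/20 is 2022/02/19.
Adding 25 calendar days to 2022/02/19 gives 2022/03/16, which is the date on which the service credit becomes due.

2022/03/16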